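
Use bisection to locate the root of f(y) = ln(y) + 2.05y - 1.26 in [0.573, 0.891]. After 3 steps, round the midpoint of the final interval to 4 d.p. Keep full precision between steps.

f(0.573000) = -0.642220, f(0.891000) = 0.451139 (opposite signs)
step 1: m = 0.732000, f(m) = -0.071375 < 0 → root in [0.732000, 0.891000]
step 2: m = 0.811500, f(m) = 0.194704 > 0 → root in [0.732000, 0.811500]
step 3: m = 0.771750, f(m) = 0.062993 > 0 → root in [0.732000, 0.771750]
Midpoint of [0.732000, 0.771750] = 0.751875

0.7519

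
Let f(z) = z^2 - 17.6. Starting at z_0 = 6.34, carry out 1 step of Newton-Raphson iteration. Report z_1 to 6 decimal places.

4.558013

f'(z) = 2z
z_0 = 6.340000: f = 22.595600, f' = 12.680000 → z_1 = 6.340000 - (22.595600)/(12.680000) = 4.558013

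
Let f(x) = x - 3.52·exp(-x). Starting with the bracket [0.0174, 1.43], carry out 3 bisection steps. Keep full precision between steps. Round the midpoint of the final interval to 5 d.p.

1.16514

f(0.017400) = -3.441882, f(1.430000) = 0.587633 (opposite signs)
step 1: m = 0.723700, f(m) = -0.983340 < 0 → root in [0.723700, 1.430000]
step 2: m = 1.076850, f(m) = -0.122298 < 0 → root in [1.076850, 1.430000]
step 3: m = 1.253425, f(m) = 0.248376 > 0 → root in [1.076850, 1.253425]
Midpoint of [1.076850, 1.253425] = 1.165137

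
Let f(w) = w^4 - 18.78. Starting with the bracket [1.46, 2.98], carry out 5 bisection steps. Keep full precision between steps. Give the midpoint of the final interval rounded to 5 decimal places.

f(1.460000) = -14.236281, f(2.980000) = 60.081504 (opposite signs)
step 1: m = 2.220000, f(m) = 5.509127 > 0 → root in [1.460000, 2.220000]
step 2: m = 1.840000, f(m) = -7.317713 < 0 → root in [1.840000, 2.220000]
step 3: m = 2.030000, f(m) = -1.798183 < 0 → root in [2.030000, 2.220000]
step 4: m = 2.125000, f(m) = 1.610869 > 0 → root in [2.030000, 2.125000]
step 5: m = 2.077500, f(m) = -0.152090 < 0 → root in [2.077500, 2.125000]
Midpoint of [2.077500, 2.125000] = 2.101250

2.10125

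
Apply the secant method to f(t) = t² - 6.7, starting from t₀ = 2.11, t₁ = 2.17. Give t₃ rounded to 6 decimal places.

f(t_0) = -2.247900, f(t_1) = -1.991100
t_2 = 2.170000 - (-1.991100)·(2.170000 - 2.110000)/(-1.991100 - (-2.247900)) = 2.635210; f(t_2) = 0.244333
t_3 = 2.635210 - (0.244333)·(2.635210 - 2.170000)/(0.244333 - (-1.991100)) = 2.584363; f(t_3) = -0.021069

2.584363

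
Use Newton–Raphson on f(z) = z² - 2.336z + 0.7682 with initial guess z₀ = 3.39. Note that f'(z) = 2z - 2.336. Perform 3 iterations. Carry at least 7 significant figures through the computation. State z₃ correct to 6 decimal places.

1.944712

z_0 = 3.390000: f = 4.341260, f' = 4.444000 → z_1 = 3.390000 - (4.341260)/(4.444000) = 2.413119
z_1 = 2.413119: f = 0.954297, f' = 2.490238 → z_2 = 2.413119 - (0.954297)/(2.490238) = 2.029904
z_2 = 2.029904: f = 0.146854, f' = 1.723807 → z_3 = 2.029904 - (0.146854)/(1.723807) = 1.944712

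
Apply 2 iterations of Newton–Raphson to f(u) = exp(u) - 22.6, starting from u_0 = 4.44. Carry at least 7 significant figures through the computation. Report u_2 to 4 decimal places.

3.2617

Newton update: u ← u − f(u)/f'(u).
f'(u) = exp(u)
u_0 = 4.440000: f = 62.174942, f' = 84.774942 → u_1 = 4.440000 - (62.174942)/(84.774942) = 3.706588
u_1 = 3.706588: f = 18.114659, f' = 40.714659 → u_2 = 3.706588 - (18.114659)/(40.714659) = 3.261671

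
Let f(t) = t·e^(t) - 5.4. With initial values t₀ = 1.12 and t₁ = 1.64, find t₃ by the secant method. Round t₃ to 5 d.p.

1.36245

Secant update: t_(k+1) = t_k − f(t_k)·(t_k − t_(k-1))/(f(t_k) − f(t_(k-1))).
f(t_0) = -1.967363, f(t_1) = 3.054478
t_2 = 1.640000 - (3.054478)·(1.640000 - 1.120000)/(3.054478 - (-1.967363)) = 1.323716; f(t_2) = -0.426326
t_3 = 1.323716 - (-0.426326)·(1.323716 - 1.640000)/(-0.426326 - (3.054478)) = 1.362454; f(t_3) = -0.078572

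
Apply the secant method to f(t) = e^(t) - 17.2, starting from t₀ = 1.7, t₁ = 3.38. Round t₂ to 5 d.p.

2.52437

f(t_0) = -11.726053, f(t_1) = 12.170771
t_2 = 3.380000 - (12.170771)·(3.380000 - 1.700000)/(12.170771 - (-11.726053)) = 2.524368; f(t_2) = -4.717001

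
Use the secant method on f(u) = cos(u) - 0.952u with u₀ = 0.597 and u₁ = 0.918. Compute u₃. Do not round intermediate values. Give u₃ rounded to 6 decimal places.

0.760620

f(u_0) = 0.258682, f(u_1) = -0.266526
u_2 = 0.918000 - (-0.266526)·(0.918000 - 0.597000)/(-0.266526 - (0.258682)) = 0.755103; f(u_2) = 0.009343
u_3 = 0.755103 - (0.009343)·(0.755103 - 0.918000)/(0.009343 - (-0.266526)) = 0.760620; f(u_3) = 0.000299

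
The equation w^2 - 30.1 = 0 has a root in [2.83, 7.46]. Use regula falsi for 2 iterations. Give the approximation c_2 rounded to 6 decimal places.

f(2.830000) = -22.091100, f(7.460000) = 25.551600
step 1: c = 4.976851, f(c) = -5.330951 < 0 → new bracket [4.976851, 7.460000]
step 2: c = 5.405493, f(c) = -0.880647 < 0 → new bracket [5.405493, 7.460000]

5.405493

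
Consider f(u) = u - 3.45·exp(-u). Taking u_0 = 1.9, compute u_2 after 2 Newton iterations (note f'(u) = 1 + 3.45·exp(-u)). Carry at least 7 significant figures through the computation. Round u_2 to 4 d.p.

u_0 = 1.900000: f = 1.383988, f' = 1.516012 → u_1 = 1.900000 - (1.383988)/(1.516012) = 0.987086
u_1 = 0.987086: f = -0.298594, f' = 2.285681 → u_2 = 0.987086 - (-0.298594)/(2.285681) = 1.117723

1.1177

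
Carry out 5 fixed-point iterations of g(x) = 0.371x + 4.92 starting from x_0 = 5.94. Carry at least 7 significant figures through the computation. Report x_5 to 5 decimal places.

x_1 = g(5.940000) = 7.123740
x_2 = g(7.123740) = 7.562908
x_3 = g(7.562908) = 7.725839
x_4 = g(7.725839) = 7.786286
x_5 = g(7.786286) = 7.808712

7.80871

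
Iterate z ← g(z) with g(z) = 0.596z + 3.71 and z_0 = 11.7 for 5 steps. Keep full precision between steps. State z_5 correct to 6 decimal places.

z_1 = g(11.700000) = 10.683200
z_2 = g(10.683200) = 10.077187
z_3 = g(10.077187) = 9.716004
z_4 = g(9.716004) = 9.500738
z_5 = g(9.500738) = 9.372440

9.372440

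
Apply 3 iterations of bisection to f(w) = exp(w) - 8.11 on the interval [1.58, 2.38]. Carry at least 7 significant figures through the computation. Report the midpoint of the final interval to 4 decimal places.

2.1300

f(1.580000) = -3.255044, f(2.380000) = 2.694903 (opposite signs)
step 1: m = 1.980000, f(m) = -0.867257 < 0 → root in [1.980000, 2.380000]
step 2: m = 2.180000, f(m) = 0.736306 > 0 → root in [1.980000, 2.180000]
step 3: m = 2.080000, f(m) = -0.105531 < 0 → root in [2.080000, 2.180000]
Midpoint of [2.080000, 2.180000] = 2.130000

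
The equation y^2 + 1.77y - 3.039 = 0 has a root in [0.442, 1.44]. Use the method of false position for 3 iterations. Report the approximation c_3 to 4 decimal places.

False-position update: c = (a·f(b) − b·f(a))/(f(b) − f(a)); replace the endpoint whose sign matches f(c).
f(0.442000) = -2.061296, f(1.440000) = 1.583400
step 1: c = 1.006429, f(c) = -0.244720 < 0 → new bracket [1.006429, 1.440000]
step 2: c = 1.064469, f(c) = -0.021796 < 0 → new bracket [1.064469, 1.440000]
step 3: c = 1.069568, f(c) = -0.001889 < 0 → new bracket [1.069568, 1.440000]

1.0696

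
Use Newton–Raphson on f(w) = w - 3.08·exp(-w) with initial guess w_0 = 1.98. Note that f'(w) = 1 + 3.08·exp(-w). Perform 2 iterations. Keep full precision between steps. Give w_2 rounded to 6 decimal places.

1.055417

w_0 = 1.980000: f = 1.554747, f' = 1.425253 → w_1 = 1.980000 - (1.554747)/(1.425253) = 0.889144
w_1 = 0.889144: f = -0.376760, f' = 2.265903 → w_2 = 0.889144 - (-0.376760)/(2.265903) = 1.055417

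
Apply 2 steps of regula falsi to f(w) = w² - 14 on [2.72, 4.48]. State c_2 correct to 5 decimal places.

3.73213

f(2.720000) = -6.601600, f(4.480000) = 6.070400
step 1: c = 3.636889, f(c) = -0.773039 < 0 → new bracket [3.636889, 4.480000]
step 2: c = 3.732127, f(c) = -0.071226 < 0 → new bracket [3.732127, 4.480000]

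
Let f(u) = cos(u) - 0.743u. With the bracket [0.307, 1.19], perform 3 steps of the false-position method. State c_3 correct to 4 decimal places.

f(0.307000) = 0.725143, f(1.190000) = -0.512510
step 1: c = 0.824351, f(c) = 0.066540 > 0 → new bracket [0.824351, 1.190000]
step 2: c = 0.866369, f(c) = 0.003885 > 0 → new bracket [0.866369, 1.190000]
step 3: c = 0.868804, f(c) = 0.000219 > 0 → new bracket [0.868804, 1.190000]

0.8688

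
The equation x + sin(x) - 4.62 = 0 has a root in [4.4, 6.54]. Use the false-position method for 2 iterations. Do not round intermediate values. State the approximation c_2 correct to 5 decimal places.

5.35474

f(4.400000) = -1.171602, f(6.540000) = 2.174001
step 1: c = 5.149410, f(c) = -0.376606 < 0 → new bracket [5.149410, 6.540000]
step 2: c = 5.354736, f(c) = -0.065956 < 0 → new bracket [5.354736, 6.540000]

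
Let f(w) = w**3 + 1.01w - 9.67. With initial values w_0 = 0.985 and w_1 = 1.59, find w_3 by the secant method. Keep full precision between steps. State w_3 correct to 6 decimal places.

Secant update: w_(k+1) = w_k − f(w_k)·(w_k − w_(k-1))/(f(w_k) − f(w_(k-1))).
f(w_0) = -7.719478, f(w_1) = -4.044421
w_2 = 1.590000 - (-4.044421)·(1.590000 - 0.985000)/(-4.044421 - (-7.719478)) = 2.255806; f(w_2) = 4.087393
w_3 = 2.255806 - (4.087393)·(2.255806 - 1.590000)/(4.087393 - (-4.044421)) = 1.921144; f(w_3) = -0.639101

1.921144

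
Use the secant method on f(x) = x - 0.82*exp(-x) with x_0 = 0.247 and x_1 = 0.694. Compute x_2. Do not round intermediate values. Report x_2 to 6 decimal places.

Secant update: x_(k+1) = x_k − f(x_k)·(x_k − x_(k-1))/(f(x_k) − f(x_(k-1))).
f(x_0) = -0.393535, f(x_1) = 0.284350
x_2 = 0.694000 - (0.284350)·(0.694000 - 0.247000)/(0.284350 - (-0.393535)) = 0.506499; f(x_2) = 0.012365

0.506499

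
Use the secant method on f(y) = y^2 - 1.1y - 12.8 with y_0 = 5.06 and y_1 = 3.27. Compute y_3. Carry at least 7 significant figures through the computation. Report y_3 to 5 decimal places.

Secant update: y_(k+1) = y_k − f(y_k)·(y_k − y_(k-1))/(f(y_k) − f(y_(k-1))).
f(y_0) = 7.237600, f(y_1) = -5.704100
y_2 = 3.270000 - (-5.704100)·(3.270000 - 5.060000)/(-5.704100 - (7.237600)) = 4.058949; f(y_2) = -0.789778
y_3 = 4.058949 - (-0.789778)·(4.058949 - 3.270000)/(-0.789778 - (-5.704100)) = 4.185740; f(y_3) = 0.116108

4.18574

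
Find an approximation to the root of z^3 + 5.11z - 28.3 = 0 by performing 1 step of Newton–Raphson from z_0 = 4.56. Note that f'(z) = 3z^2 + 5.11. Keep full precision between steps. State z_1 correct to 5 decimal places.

3.22915

z_0 = 4.560000: f = 89.820416, f' = 67.490800 → z_1 = 4.560000 - (89.820416)/(67.490800) = 3.229146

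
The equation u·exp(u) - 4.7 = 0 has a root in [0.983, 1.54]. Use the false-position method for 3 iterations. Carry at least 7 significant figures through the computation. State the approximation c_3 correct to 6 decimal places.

1.290097

f(0.983000) = -2.072970, f(1.540000) = 2.483469
step 1: c = 1.236409, f(c) = -0.442761 < 0 → new bracket [1.236409, 1.540000]
step 2: c = 1.282345, f(c) = -0.077039 < 0 → new bracket [1.282345, 1.540000]
step 3: c = 1.290097, f(c) = -0.012897 < 0 → new bracket [1.290097, 1.540000]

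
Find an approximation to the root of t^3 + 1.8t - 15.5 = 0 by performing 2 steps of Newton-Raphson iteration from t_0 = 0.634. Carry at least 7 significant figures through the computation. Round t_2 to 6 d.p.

f'(t) = 3t^2 + 1.8
t_0 = 0.634000: f = -14.103960, f' = 3.005868 → t_1 = 0.634000 - (-14.103960)/(3.005868) = 5.326142
t_1 = 5.326142: f = 145.177938, f' = 86.903370 → t_2 = 5.326142 - (145.177938)/(86.903370) = 3.655575

3.655575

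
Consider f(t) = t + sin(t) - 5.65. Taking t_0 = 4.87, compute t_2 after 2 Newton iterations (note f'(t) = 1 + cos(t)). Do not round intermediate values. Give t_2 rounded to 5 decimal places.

5.96530

Newton update: t ← t − f(t)/f'(t).
t_0 = 4.870000: f = -1.767605, f' = 1.156959 → t_1 = 4.870000 - (-1.767605)/(1.156959) = 6.397802
t_1 = 6.397802: f = 0.862169, f' = 1.993439 → t_2 = 6.397802 - (0.862169)/(1.993439) = 5.965299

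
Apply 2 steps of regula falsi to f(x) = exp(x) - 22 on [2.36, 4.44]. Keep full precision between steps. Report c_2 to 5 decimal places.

False-position update: c = (a·f(b) − b·f(a))/(f(b) − f(a)); replace the endpoint whose sign matches f(c).
f(2.360000) = -11.409049, f(4.440000) = 62.774942
step 1: c = 2.679891, f(c) = -7.416490 < 0 → new bracket [2.679891, 4.440000]
step 2: c = 2.865866, f(c) = -4.435741 < 0 → new bracket [2.865866, 4.440000]

2.86587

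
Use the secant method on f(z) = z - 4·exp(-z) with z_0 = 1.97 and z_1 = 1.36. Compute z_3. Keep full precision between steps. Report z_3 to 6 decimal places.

1.203478

f(z_0) = 1.412173, f(z_1) = 0.333357
z_2 = 1.360000 - (0.333357)·(1.360000 - 1.970000)/(0.333357 - (1.412173)) = 1.171508; f(z_2) = -0.068088
z_3 = 1.171508 - (-0.068088)·(1.171508 - 1.360000)/(-0.068088 - (0.333357)) = 1.203478; f(z_3) = 0.002884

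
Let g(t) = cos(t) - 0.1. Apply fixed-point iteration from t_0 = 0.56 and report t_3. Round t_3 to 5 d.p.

0.70593

t_1 = g(0.560000) = 0.747255
t_2 = g(0.747255) = 0.633557
t_3 = g(0.633557) = 0.705927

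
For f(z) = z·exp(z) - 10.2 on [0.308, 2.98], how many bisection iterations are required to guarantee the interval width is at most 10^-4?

Initial width b − a = 2.98 − 0.308 = 2.672000.
After n steps the width is (b−a)/2^n; need (b−a)/2^n ≤ 10^-4.
So n ≥ log₂(2.672000/10^-4) = log₂(26720.0000) ≈ 14.7056.
Hence n = 15.

15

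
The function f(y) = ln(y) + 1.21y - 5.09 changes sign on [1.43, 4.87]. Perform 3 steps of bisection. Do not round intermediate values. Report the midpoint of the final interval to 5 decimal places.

3.36500

f(1.430000) = -3.002026, f(4.870000) = 2.385794 (opposite signs)
step 1: m = 3.150000, f(m) = -0.131098 < 0 → root in [3.150000, 4.870000]
step 2: m = 4.010000, f(m) = 1.150891 > 0 → root in [3.150000, 4.010000]
step 3: m = 3.580000, f(m) = 0.517163 > 0 → root in [3.150000, 3.580000]
Midpoint of [3.150000, 3.580000] = 3.365000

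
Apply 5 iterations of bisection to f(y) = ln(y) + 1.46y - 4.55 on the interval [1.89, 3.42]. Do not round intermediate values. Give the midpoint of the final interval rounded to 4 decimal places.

2.4877

f(1.890000) = -1.154023, f(3.420000) = 1.672841 (opposite signs)
step 1: m = 2.655000, f(m) = 0.302745 > 0 → root in [1.890000, 2.655000]
step 2: m = 2.272500, f(m) = -0.411269 < 0 → root in [2.272500, 2.655000]
step 3: m = 2.463750, f(m) = -0.051240 < 0 → root in [2.463750, 2.655000]
step 4: m = 2.559375, f(m) = 0.126451 > 0 → root in [2.463750, 2.559375]
step 5: m = 2.511563, f(m) = 0.037786 > 0 → root in [2.463750, 2.511563]
Midpoint of [2.463750, 2.511563] = 2.487656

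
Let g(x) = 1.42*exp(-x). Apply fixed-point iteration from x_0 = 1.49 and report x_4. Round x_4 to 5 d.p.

x_1 = g(1.490000) = 0.320029
x_2 = g(0.320029) = 1.031102
x_3 = g(1.031102) = 0.506392
x_4 = g(0.506392) = 0.855786

0.85579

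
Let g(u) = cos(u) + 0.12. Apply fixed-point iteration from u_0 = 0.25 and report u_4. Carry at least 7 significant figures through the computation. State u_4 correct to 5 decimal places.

0.69796

u_1 = g(0.250000) = 1.088912
u_2 = g(1.088912) = 0.583449
u_3 = g(0.583449) = 0.954567
u_4 = g(0.954567) = 0.697962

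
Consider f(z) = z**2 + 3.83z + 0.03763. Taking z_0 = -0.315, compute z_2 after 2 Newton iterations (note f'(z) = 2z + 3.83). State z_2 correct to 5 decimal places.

z_0 = -0.315000: f = -1.069595, f' = 3.200000 → z_1 = -0.315000 - (-1.069595)/(3.200000) = 0.019248
z_1 = 0.019248: f = 0.111722, f' = 3.868497 → z_2 = 0.019248 - (0.111722)/(3.868497) = -0.009632

-0.00963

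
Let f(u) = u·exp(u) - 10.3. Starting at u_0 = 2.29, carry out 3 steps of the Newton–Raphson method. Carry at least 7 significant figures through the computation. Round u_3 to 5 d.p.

1.76448

f'(u) = (u + 1)·exp(u)
u_0 = 2.290000: f = 12.313607, f' = 32.488545 → u_1 = 2.290000 - (12.313607)/(32.488545) = 1.910986
u_1 = 1.910986: f = 2.617793, f' = 19.677544 → u_2 = 1.910986 - (2.617793)/(19.677544) = 1.777952
u_2 = 1.777952: f = 0.221425, f' = 16.439147 → u_3 = 1.777952 - (0.221425)/(16.439147) = 1.764482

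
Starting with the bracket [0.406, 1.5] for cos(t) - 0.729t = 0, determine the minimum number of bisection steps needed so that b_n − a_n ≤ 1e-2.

Initial width b − a = 1.5 − 0.406 = 1.094000.
After n steps the width is (b−a)/2^n; need (b−a)/2^n ≤ 1e-2.
So n ≥ log₂(1.094000/1e-2) = log₂(109.4000) ≈ 6.7735.
Hence n = 7.

7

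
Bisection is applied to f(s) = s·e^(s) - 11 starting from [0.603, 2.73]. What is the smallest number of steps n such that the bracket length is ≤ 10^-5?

Initial width b − a = 2.73 − 0.603 = 2.127000.
After n steps the width is (b−a)/2^n; need (b−a)/2^n ≤ 10^-5.
So n ≥ log₂(2.127000/10^-5) = log₂(212700.0000) ≈ 17.6985.
Hence n = 18.

18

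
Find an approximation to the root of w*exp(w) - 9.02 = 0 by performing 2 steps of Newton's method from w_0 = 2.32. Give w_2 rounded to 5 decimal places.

f'(w) = (w+1)*exp(w)
w_0 = 2.320000: f = 14.587564, f' = 33.783239 → w_1 = 2.320000 - (14.587564)/(33.783239) = 1.888201
w_1 = 1.888201: f = 3.456236, f' = 19.083708 → w_2 = 1.888201 - (3.456236)/(19.083708) = 1.707092

1.70709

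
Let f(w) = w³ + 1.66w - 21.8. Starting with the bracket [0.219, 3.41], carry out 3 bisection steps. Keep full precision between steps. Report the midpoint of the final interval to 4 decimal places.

f(0.219000) = -21.425957, f(3.410000) = 23.512421 (opposite signs)
step 1: m = 1.814500, f(m) = -12.813852 < 0 → root in [1.814500, 3.410000]
step 2: m = 2.612250, f(m) = 0.361937 > 0 → root in [1.814500, 2.612250]
step 3: m = 2.213375, f(m) = -7.282409 < 0 → root in [2.213375, 2.612250]
Midpoint of [2.213375, 2.612250] = 2.412813

2.4128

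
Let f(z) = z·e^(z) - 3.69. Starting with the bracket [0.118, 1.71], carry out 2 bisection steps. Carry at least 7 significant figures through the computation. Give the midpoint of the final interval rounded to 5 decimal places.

1.11300

f(0.118000) = -3.557221, f(1.710000) = 5.764524 (opposite signs)
step 1: m = 0.914000, f(m) = -1.410228 < 0 → root in [0.914000, 1.710000]
step 2: m = 1.312000, f(m) = 1.182235 > 0 → root in [0.914000, 1.312000]
Midpoint of [0.914000, 1.312000] = 1.113000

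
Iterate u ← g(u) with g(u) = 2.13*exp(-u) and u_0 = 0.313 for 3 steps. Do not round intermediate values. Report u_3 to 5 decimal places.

u_1 = g(0.313000) = 1.557562
u_2 = g(1.557562) = 0.448682
u_3 = g(0.448682) = 1.359939

1.35994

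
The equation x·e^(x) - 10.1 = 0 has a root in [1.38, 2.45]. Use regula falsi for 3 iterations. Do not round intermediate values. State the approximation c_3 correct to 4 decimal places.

1.7266

f(1.380000) = -4.614636, f(2.450000) = 18.291449
step 1: c = 1.595561, f(c) = -2.232137 < 0 → new bracket [1.595561, 2.450000]
step 2: c = 1.688489, f(c) = -0.963076 < 0 → new bracket [1.688489, 2.450000]
step 3: c = 1.726579, f(c) = -0.394228 < 0 → new bracket [1.726579, 2.450000]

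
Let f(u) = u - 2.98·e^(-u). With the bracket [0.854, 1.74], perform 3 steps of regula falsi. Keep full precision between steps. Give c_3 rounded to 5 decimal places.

f(0.854000) = -0.414612, f(1.740000) = 1.216949
step 1: c = 1.079150, f(c) = 0.066295 > 0 → new bracket [0.854000, 1.079150]
step 2: c = 1.048112, f(c) = 0.003327 > 0 → new bracket [0.854000, 1.048112]
step 3: c = 1.046567, f(c) = 0.000166 > 0 → new bracket [0.854000, 1.046567]

1.04657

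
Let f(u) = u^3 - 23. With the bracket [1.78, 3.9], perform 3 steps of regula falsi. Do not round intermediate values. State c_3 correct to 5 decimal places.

f(1.780000) = -17.360248, f(3.900000) = 36.319000
step 1: c = 2.465623, f(c) = -8.010746 < 0 → new bracket [2.465623, 3.900000]
step 2: c = 2.724827, f(c) = -2.769035 < 0 → new bracket [2.724827, 3.900000]
step 3: c = 2.808077, f(c) = -0.857480 < 0 → new bracket [2.808077, 3.900000]

2.80808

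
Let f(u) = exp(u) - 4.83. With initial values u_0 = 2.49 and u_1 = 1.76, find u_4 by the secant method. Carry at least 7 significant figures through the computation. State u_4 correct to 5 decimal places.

1.57506

f(u_0) = 7.231276, f(u_1) = 0.982437
u_2 = 1.760000 - (0.982437)·(1.760000 - 2.490000)/(0.982437 - (7.231276)) = 1.645230; f(u_2) = 0.352202
u_3 = 1.645230 - (0.352202)·(1.645230 - 1.760000)/(0.352202 - (0.982437)) = 1.581092; f(u_3) = 0.030259
u_4 = 1.581092 - (0.030259)·(1.581092 - 1.645230)/(0.030259 - (0.352202)) = 1.575063; f(u_4) = 0.001048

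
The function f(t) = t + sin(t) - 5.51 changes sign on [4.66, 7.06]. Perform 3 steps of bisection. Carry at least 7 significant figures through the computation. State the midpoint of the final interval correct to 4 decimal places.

f(4.660000) = -1.848628, f(7.060000) = 2.251011 (opposite signs)
step 1: m = 5.860000, f(m) = -0.060667 < 0 → root in [5.860000, 7.060000]
step 2: m = 6.460000, f(m) = 1.125895 > 0 → root in [5.860000, 6.460000]
step 3: m = 6.160000, f(m) = 0.527126 > 0 → root in [5.860000, 6.160000]
Midpoint of [5.860000, 6.160000] = 6.010000

6.0100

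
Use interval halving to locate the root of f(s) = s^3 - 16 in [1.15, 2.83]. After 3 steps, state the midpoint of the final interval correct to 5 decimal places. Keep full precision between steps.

f(1.150000) = -14.479125, f(2.830000) = 6.665187 (opposite signs)
step 1: m = 1.990000, f(m) = -8.119401 < 0 → root in [1.990000, 2.830000]
step 2: m = 2.410000, f(m) = -2.002479 < 0 → root in [2.410000, 2.830000]
step 3: m = 2.620000, f(m) = 1.984728 > 0 → root in [2.410000, 2.620000]
Midpoint of [2.410000, 2.620000] = 2.515000

2.51500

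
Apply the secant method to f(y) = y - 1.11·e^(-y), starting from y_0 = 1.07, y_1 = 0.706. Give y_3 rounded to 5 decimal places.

f(y_0) = 0.689261, f(y_1) = 0.158088
y_2 = 0.706000 - (0.158088)·(0.706000 - 1.070000)/(0.158088 - (0.689261)) = 0.597666; f(y_2) = -0.012938
y_3 = 0.597666 - (-0.012938)·(0.597666 - 0.706000)/(-0.012938 - (0.158088)) = 0.605862; f(y_3) = 0.000241

0.60586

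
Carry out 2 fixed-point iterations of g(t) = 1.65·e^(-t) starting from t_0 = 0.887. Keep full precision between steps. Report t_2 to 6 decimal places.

t_1 = g(0.887000) = 0.679618
t_2 = g(0.679618) = 0.836238

0.836238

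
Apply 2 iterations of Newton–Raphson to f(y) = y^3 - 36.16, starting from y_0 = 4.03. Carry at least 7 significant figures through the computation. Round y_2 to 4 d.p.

3.3111

Newton update: y ← y − f(y)/f'(y).
f'(y) = 3y^2
y_0 = 4.030000: f = 29.290827, f' = 48.722700 → y_1 = 4.030000 - (29.290827)/(48.722700) = 3.428826
y_1 = 3.428826: f = 4.152180, f' = 35.270540 → y_2 = 3.428826 - (4.152180)/(35.270540) = 3.311102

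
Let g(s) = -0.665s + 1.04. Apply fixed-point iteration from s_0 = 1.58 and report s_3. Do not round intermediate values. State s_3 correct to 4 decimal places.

s_1 = g(1.580000) = -0.010700
s_2 = g(-0.010700) = 1.047116
s_3 = g(1.047116) = 0.343668

0.3437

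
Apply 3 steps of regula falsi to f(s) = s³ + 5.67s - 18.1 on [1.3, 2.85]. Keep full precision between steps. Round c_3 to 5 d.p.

f(1.300000) = -8.532000, f(2.850000) = 21.208625
step 1: c = 1.744664, f(c) = -2.897248 < 0 → new bracket [1.744664, 2.850000]
step 2: c = 1.877513, f(c) = -0.836163 < 0 → new bracket [1.877513, 2.850000]
step 3: c = 1.914400, f(c) = -0.229220 < 0 → new bracket [1.914400, 2.850000]

1.91440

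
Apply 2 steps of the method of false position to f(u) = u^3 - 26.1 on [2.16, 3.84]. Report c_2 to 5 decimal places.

2.90825

f(2.160000) = -16.022304, f(3.840000) = 30.523104
step 1: c = 2.738306, f(c) = -5.567315 < 0 → new bracket [2.738306, 3.840000]
step 2: c = 2.908253, f(c) = -1.502179 < 0 → new bracket [2.908253, 3.840000]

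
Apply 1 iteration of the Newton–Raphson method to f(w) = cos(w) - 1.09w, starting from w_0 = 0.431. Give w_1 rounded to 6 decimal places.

0.721996

f'(w) = -sin(w) - 1.09
w_0 = 0.431000: f = 0.438758, f' = -1.507780 → w_1 = 0.431000 - (0.438758)/(-1.507780) = 0.721996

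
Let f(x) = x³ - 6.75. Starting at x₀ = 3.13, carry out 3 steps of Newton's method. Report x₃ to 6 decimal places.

Newton update: x ← x − f(x)/f'(x).
f'(x) = 3x²
x_0 = 3.130000: f = 23.914297, f' = 29.390700 → x_1 = 3.130000 - (23.914297)/(29.390700) = 2.316331
x_1 = 2.316331: f = 5.678020, f' = 16.096170 → x_2 = 2.316331 - (5.678020)/(16.096170) = 1.963575
x_2 = 1.963575: f = 0.820815, f' = 11.566883 → x_3 = 1.963575 - (0.820815)/(11.566883) = 1.892613

1.892613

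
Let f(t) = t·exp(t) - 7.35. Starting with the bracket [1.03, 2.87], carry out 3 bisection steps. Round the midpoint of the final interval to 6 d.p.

f(1.030000) = -4.464902, f(2.870000) = 43.268242 (opposite signs)
step 1: m = 1.950000, f(m) = 6.355941 > 0 → root in [1.030000, 1.950000]
step 2: m = 1.490000, f(m) = -0.738728 < 0 → root in [1.490000, 1.950000]
step 3: m = 1.720000, f(m) = 2.255389 > 0 → root in [1.490000, 1.720000]
Midpoint of [1.490000, 1.720000] = 1.605000

1.605000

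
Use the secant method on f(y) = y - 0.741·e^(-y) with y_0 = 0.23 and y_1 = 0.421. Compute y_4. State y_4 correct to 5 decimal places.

0.46531

Secant update: y_(k+1) = y_k − f(y_k)·(y_k − y_(k-1))/(f(y_k) − f(y_(k-1))).
f(y_0) = -0.358749, f(y_1) = -0.065385
y_2 = 0.421000 - (-0.065385)·(0.421000 - 0.230000)/(-0.065385 - (-0.358749)) = 0.463570; f(y_2) = -0.002544
y_3 = 0.463570 - (-0.002544)·(0.463570 - 0.421000)/(-0.002544 - (-0.065385)) = 0.465293; f(y_3) = -0.000018
y_4 = 0.465293 - (-0.000018)·(0.465293 - 0.463570)/(-0.000018 - (-0.002544)) = 0.465306; f(y_4) = -0.000000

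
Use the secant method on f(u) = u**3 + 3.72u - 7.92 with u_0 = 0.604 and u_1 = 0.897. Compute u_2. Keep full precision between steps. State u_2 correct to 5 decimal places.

1.60797

Secant update: u_(k+1) = u_k − f(u_k)·(u_k − u_(k-1))/(f(u_k) − f(u_(k-1))).
f(u_0) = -5.452771, f(u_1) = -3.861426
u_2 = 0.897000 - (-3.861426)·(0.897000 - 0.604000)/(-3.861426 - (-5.452771)) = 1.607969; f(u_2) = 2.219155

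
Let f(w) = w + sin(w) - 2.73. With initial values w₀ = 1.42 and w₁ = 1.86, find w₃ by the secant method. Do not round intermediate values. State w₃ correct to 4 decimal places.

f(w_0) = -0.321348, f(w_1) = 0.088471
w_2 = 1.860000 - (0.088471)·(1.860000 - 1.420000)/(0.088471 - (-0.321348)) = 1.765013; f(w_2) = 0.016212
w_3 = 1.765013 - (0.016212)·(1.765013 - 1.860000)/(0.016212 - (0.088471)) = 1.743702; f(w_3) = -0.001209

1.7437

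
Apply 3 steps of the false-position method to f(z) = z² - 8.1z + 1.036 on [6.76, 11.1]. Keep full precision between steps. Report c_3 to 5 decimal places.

f(6.760000) = -8.022400, f(11.100000) = 34.336000
step 1: c = 7.581967, f(c) = -2.891708 < 0 → new bracket [7.581967, 11.100000]
step 2: c = 7.855235, f(c) = -0.886689 < 0 → new bracket [7.855235, 11.100000]
step 3: c = 7.936918, f(c) = -0.258370 < 0 → new bracket [7.936918, 11.100000]

7.93692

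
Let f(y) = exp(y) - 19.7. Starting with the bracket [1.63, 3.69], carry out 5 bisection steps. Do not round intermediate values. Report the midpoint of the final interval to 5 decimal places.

2.94969

f(1.630000) = -14.596125, f(3.690000) = 20.344847 (opposite signs)
step 1: m = 2.660000, f(m) = -5.403711 < 0 → root in [2.660000, 3.690000]
step 2: m = 3.175000, f(m) = 4.226820 > 0 → root in [2.660000, 3.175000]
step 3: m = 2.917500, f(m) = -1.205008 < 0 → root in [2.917500, 3.175000]
step 4: m = 3.046250, f(m) = 1.336310 > 0 → root in [2.917500, 3.046250]
step 5: m = 2.981875, f(m) = 0.024766 > 0 → root in [2.917500, 2.981875]
Midpoint of [2.917500, 2.981875] = 2.949687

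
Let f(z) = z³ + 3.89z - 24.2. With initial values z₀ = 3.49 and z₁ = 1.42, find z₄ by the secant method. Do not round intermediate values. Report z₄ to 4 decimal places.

f(z_0) = 31.884649, f(z_1) = -15.812912
z_2 = 1.420000 - (-15.812912)·(1.420000 - 3.490000)/(-15.812912 - (31.884649)) = 2.106256; f(z_2) = -6.662654
z_3 = 2.106256 - (-6.662654)·(2.106256 - 1.420000)/(-6.662654 - (-15.812912)) = 2.605945; f(z_3) = 3.633966
z_4 = 2.605945 - (3.633966)·(2.605945 - 2.106256)/(3.633966 - (-6.662654)) = 2.429591; f(z_4) = -0.407236

2.4296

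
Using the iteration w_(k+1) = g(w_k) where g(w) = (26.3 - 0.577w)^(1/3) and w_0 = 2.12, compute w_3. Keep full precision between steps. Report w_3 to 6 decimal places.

2.909191

w_1 = g(2.120000) = 2.927007
w_2 = g(2.927007) = 2.908777
w_3 = g(2.908777) = 2.909191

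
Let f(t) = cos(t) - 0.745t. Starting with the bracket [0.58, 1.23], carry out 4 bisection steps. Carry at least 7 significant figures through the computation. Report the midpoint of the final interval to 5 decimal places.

f(0.580000) = 0.404363, f(1.230000) = -0.582112 (opposite signs)
step 1: m = 0.905000, f(m) = -0.056539 < 0 → root in [0.580000, 0.905000]
step 2: m = 0.742500, f(m) = 0.183618 > 0 → root in [0.742500, 0.905000]
step 3: m = 0.823750, f(m) = 0.065781 > 0 → root in [0.823750, 0.905000]
step 4: m = 0.864375, f(m) = 0.005156 > 0 → root in [0.864375, 0.905000]
Midpoint of [0.864375, 0.905000] = 0.884688

0.88469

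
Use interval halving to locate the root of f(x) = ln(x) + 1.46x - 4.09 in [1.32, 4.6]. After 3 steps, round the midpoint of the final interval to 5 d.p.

f(1.320000) = -1.885168, f(4.600000) = 4.152056 (opposite signs)
step 1: m = 2.960000, f(m) = 1.316789 > 0 → root in [1.320000, 2.960000]
step 2: m = 2.140000, f(m) = -0.204794 < 0 → root in [2.140000, 2.960000]
step 3: m = 2.550000, f(m) = 0.569093 > 0 → root in [2.140000, 2.550000]
Midpoint of [2.140000, 2.550000] = 2.345000

2.34500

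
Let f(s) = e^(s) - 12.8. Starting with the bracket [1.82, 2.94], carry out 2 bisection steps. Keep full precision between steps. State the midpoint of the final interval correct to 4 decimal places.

2.5200

f(1.820000) = -6.628142, f(2.940000) = 6.115846 (opposite signs)
step 1: m = 2.380000, f(m) = -1.995097 < 0 → root in [2.380000, 2.940000]
step 2: m = 2.660000, f(m) = 1.496289 > 0 → root in [2.380000, 2.660000]
Midpoint of [2.380000, 2.660000] = 2.520000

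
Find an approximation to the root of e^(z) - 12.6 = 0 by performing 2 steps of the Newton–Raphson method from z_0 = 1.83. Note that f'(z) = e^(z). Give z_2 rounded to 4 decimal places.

2.5792

z_0 = 1.830000: f = -6.366113, f' = 6.233887 → z_1 = 1.830000 - (-6.366113)/(6.233887) = 2.851211
z_1 = 2.851211: f = 4.708729, f' = 17.308729 → z_2 = 2.851211 - (4.708729)/(17.308729) = 2.579167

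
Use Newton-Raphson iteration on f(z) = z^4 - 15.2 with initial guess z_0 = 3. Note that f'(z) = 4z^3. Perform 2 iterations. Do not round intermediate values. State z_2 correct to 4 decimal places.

z_0 = 3.000000: f = 65.800000, f' = 108.000000 → z_1 = 3.000000 - (65.800000)/(108.000000) = 2.390741
z_1 = 2.390741: f = 17.468555, f' = 54.658466 → z_2 = 2.390741 - (17.468555)/(54.658466) = 2.071146

2.0711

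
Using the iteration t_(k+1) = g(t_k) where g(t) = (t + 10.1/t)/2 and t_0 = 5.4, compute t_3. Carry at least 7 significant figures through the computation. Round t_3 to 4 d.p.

t_1 = g(5.400000) = 3.635185
t_2 = g(3.635185) = 3.206793
t_3 = g(3.206793) = 3.178179

3.1782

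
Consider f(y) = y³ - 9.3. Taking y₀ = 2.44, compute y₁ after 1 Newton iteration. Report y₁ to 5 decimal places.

f'(y) = 3y²
y_0 = 2.440000: f = 5.226784, f' = 17.860800 → y_1 = 2.440000 - (5.226784)/(17.860800) = 2.147360

2.14736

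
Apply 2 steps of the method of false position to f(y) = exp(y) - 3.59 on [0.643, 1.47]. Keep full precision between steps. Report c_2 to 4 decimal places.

f(0.643000) = -1.687821, f(1.470000) = 0.759235
step 1: c = 1.213411, f(c) = -0.225057 < 0 → new bracket [1.213411, 1.470000]
step 2: c = 1.272080, f(c) = -0.021734 < 0 → new bracket [1.272080, 1.470000]

1.2721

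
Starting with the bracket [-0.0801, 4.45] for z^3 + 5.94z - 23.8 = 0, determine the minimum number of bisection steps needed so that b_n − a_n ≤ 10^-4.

16

Initial width b − a = 4.45 − -0.0801 = 4.530100.
After n steps the width is (b−a)/2^n; need (b−a)/2^n ≤ 10^-4.
So n ≥ log₂(4.530100/10^-4) = log₂(45301.0000) ≈ 15.4673.
Hence n = 16.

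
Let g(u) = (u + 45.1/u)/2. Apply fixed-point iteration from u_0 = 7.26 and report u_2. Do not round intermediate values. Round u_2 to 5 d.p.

6.71568

u_1 = g(7.260000) = 6.736061
u_2 = g(6.736061) = 6.715684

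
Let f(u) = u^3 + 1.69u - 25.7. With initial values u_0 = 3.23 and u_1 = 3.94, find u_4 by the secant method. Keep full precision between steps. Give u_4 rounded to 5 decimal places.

f(u_0) = 13.456967, f(u_1) = 42.121584
u_2 = 3.940000 - (42.121584)·(3.940000 - 3.230000)/(42.121584 - (13.456967)) = 2.896682; f(u_2) = 3.500762
u_3 = 2.896682 - (3.500762)·(2.896682 - 3.940000)/(3.500762 - (42.121584)) = 2.802111; f(u_3) = 1.037243
u_4 = 2.802111 - (1.037243)·(2.802111 - 2.896682)/(1.037243 - (3.500762)) = 2.762292; f(u_4) = 0.045277

2.76229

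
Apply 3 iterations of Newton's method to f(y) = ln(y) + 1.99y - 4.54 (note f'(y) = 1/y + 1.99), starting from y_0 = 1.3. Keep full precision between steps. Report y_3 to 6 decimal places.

y_0 = 1.300000: f = -1.690636, f' = 2.759231 → y_1 = 1.300000 - (-1.690636)/(2.759231) = 1.912720
y_1 = 1.912720: f = -0.085161, f' = 2.512816 → y_2 = 1.912720 - (-0.085161)/(2.512816) = 1.946611
y_2 = 1.946611: f = -0.000155, f' = 2.503713 → y_3 = 1.946611 - (-0.000155)/(2.503713) = 1.946673

1.946673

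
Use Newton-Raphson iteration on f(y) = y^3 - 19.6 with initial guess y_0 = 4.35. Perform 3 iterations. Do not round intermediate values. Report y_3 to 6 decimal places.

2.698931

f'(y) = 3y^2
y_0 = 4.350000: f = 62.712875, f' = 56.767500 → y_1 = 4.350000 - (62.712875)/(56.767500) = 3.245268
y_1 = 3.245268: f = 14.578397, f' = 31.595293 → y_2 = 3.245268 - (14.578397)/(31.595293) = 2.783858
y_2 = 2.783858: f = 1.974514, f' = 23.249589 → y_3 = 2.783858 - (1.974514)/(23.249589) = 2.698931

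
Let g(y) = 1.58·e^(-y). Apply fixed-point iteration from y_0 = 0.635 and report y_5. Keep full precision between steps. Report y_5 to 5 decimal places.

0.77536

y_1 = g(0.635000) = 0.837298
y_2 = g(0.837298) = 0.683948
y_3 = g(0.683948) = 0.797301
y_4 = g(0.797301) = 0.711859
y_5 = g(0.711859) = 0.775355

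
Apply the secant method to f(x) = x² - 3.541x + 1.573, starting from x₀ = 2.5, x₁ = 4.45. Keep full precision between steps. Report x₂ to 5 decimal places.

2.80199

f(x_0) = -1.029500, f(x_1) = 5.618050
x_2 = 4.450000 - (5.618050)·(4.450000 - 2.500000)/(5.618050 - (-1.029500)) = 2.801995; f(x_2) = -0.497689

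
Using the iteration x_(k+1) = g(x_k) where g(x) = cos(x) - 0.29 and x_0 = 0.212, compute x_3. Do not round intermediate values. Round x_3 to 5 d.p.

x_1 = g(0.212000) = 0.687612
x_2 = g(0.687612) = 0.482764
x_3 = g(0.482764) = 0.595715

0.59572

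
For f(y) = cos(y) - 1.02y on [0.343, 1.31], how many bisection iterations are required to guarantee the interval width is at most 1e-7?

24

Initial width b − a = 1.31 − 0.343 = 0.967000.
After n steps the width is (b−a)/2^n; need (b−a)/2^n ≤ 1e-7.
So n ≥ log₂(0.967000/1e-7) = log₂(9670000.0000) ≈ 23.2051.
Hence n = 24.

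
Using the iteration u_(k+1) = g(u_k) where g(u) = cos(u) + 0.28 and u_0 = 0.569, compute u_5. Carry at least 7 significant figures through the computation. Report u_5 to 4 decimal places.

0.9841

u_1 = g(0.569000) = 1.122440
u_2 = g(1.122440) = 0.713485
u_3 = g(0.713485) = 1.036086
u_4 = g(1.036086) = 0.789592
u_5 = g(0.789592) = 0.984135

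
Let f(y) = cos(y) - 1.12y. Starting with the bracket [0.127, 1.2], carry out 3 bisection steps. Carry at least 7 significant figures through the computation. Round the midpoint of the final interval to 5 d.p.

f(0.127000) = 0.849706, f(1.200000) = -0.981642 (opposite signs)
step 1: m = 0.663500, f(m) = 0.044721 > 0 → root in [0.663500, 1.200000]
step 2: m = 0.931750, f(m) = -0.447130 < 0 → root in [0.663500, 0.931750]
step 3: m = 0.797625, f(m) = -0.194932 < 0 → root in [0.663500, 0.797625]
Midpoint of [0.663500, 0.797625] = 0.730563

0.73056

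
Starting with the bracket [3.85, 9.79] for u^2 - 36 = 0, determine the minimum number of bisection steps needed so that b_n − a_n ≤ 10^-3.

13

Initial width b − a = 9.79 − 3.85 = 5.940000.
After n steps the width is (b−a)/2^n; need (b−a)/2^n ≤ 10^-3.
So n ≥ log₂(5.940000/10^-3) = log₂(5940.0000) ≈ 12.5362.
Hence n = 13.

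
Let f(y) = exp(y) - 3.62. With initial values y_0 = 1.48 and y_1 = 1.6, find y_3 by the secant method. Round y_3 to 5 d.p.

1.29061

f(y_0) = 0.772946, f(y_1) = 1.333032
y_2 = 1.600000 - (1.333032)·(1.600000 - 1.480000)/(1.333032 - (0.772946)) = 1.314394; f(y_2) = 0.102496
y_3 = 1.314394 - (0.102496)·(1.314394 - 1.600000)/(0.102496 - (1.333032)) = 1.290605; f(y_3) = 0.014986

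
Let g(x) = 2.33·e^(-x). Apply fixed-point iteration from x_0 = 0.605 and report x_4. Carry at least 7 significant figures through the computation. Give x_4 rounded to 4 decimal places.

x_1 = g(0.605000) = 1.272353
x_2 = g(1.272353) = 0.652800
x_3 = g(0.652800) = 1.212966
x_4 = g(1.212966) = 0.692742

0.6927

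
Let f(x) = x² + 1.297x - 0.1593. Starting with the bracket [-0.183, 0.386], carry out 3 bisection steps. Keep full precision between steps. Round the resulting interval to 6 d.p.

[0.101500, 0.172625]

f(-0.183000) = -0.363162, f(0.386000) = 0.490338 (opposite signs)
step 1: m = 0.101500, f(m) = -0.017352 < 0 → root in [0.101500, 0.386000]
step 2: m = 0.243750, f(m) = 0.216258 > 0 → root in [0.101500, 0.243750]
step 3: m = 0.172625, f(m) = 0.094394 > 0 → root in [0.101500, 0.172625]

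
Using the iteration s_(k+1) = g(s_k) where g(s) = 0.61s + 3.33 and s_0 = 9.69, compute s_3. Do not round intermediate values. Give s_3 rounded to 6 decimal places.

8.799839

s_1 = g(9.690000) = 9.240900
s_2 = g(9.240900) = 8.966949
s_3 = g(8.966949) = 8.799839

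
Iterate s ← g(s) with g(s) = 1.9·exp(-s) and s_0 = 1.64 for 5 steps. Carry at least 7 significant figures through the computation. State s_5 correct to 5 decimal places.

s_1 = g(1.640000) = 0.368562
s_2 = g(0.368562) = 1.314284
s_3 = g(1.314284) = 0.510467
s_4 = g(0.510467) = 1.140409
s_5 = g(1.140409) = 0.607408

0.60741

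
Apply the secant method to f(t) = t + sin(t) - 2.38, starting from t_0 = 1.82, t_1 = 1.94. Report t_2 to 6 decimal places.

Secant update: t_(k+1) = t_k − f(t_k)·(t_k − t_(k-1))/(f(t_k) − f(t_(k-1))).
f(t_0) = 0.409109, f(t_1) = 0.492615
t_2 = 1.940000 - (0.492615)·(1.940000 - 1.820000)/(0.492615 - (0.409109)) = 1.232100; f(t_2) = -0.204711

1.232100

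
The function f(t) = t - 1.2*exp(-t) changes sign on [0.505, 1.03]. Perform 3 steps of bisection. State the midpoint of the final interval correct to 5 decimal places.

0.60344

f(0.505000) = -0.219207, f(1.030000) = 0.601592 (opposite signs)
step 1: m = 0.767500, f(m) = 0.210494 > 0 → root in [0.505000, 0.767500]
step 2: m = 0.636250, f(m) = 0.001122 > 0 → root in [0.505000, 0.636250]
step 3: m = 0.570625, f(m) = -0.107582 < 0 → root in [0.570625, 0.636250]
Midpoint of [0.570625, 0.636250] = 0.603437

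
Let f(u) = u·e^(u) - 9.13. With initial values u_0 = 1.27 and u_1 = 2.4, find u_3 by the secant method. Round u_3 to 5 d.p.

1.61297

f(u_0) = -4.607717, f(u_1) = 17.325623
u_2 = 2.400000 - (17.325623)·(2.400000 - 1.270000)/(17.325623 - (-4.607717)) = 1.507388; f(u_2) = -2.324256
u_3 = 1.507388 - (-2.324256)·(1.507388 - 2.400000)/(-2.324256 - (17.325623)) = 1.612970; f(u_3) = -1.036619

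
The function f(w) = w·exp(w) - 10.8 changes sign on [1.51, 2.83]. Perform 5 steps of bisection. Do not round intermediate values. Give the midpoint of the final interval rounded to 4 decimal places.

1.7781

f(1.510000) = -3.964637, f(2.830000) = 37.155654 (opposite signs)
step 1: m = 2.170000, f(m) = 8.205476 > 0 → root in [1.510000, 2.170000]
step 2: m = 1.840000, f(m) = 0.785630 > 0 → root in [1.510000, 1.840000]
step 3: m = 1.675000, f(m) = -1.857518 < 0 → root in [1.675000, 1.840000]
step 4: m = 1.757500, f(m) = -0.610148 < 0 → root in [1.757500, 1.840000]
step 5: m = 1.798750, f(m) = 0.068210 > 0 → root in [1.757500, 1.798750]
Midpoint of [1.757500, 1.798750] = 1.778125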